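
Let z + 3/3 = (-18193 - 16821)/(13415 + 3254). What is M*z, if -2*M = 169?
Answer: 8734427/33338 ≈ 262.00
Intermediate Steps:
z = -51683/16669 (z = -1 + (-18193 - 16821)/(13415 + 3254) = -1 - 35014/16669 = -51683/16669 ≈ -3.1005)
M = -169/2 (M = -1/2*169 = -169/2 ≈ -84.500)
M*z = -169/2*(-51683/16669) = 8734427/33338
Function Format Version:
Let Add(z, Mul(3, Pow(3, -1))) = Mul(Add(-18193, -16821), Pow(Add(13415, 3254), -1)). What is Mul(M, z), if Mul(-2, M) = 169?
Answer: Rational(8734427, 33338) ≈ 262.00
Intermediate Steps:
z = Rational(-51683, 16669) (z = Add(-1, Mul(Add(-18193, -16821), Pow(Add(13415, 3254), -1))) = Add(-1, Mul(-35014, Pow(16669, -1))) = Add(-1, Mul(-35014, Rational(1, 16669))) = Add(-1, Rational(-35014, 16669)) = Rational(-51683, 16669) ≈ -3.1005)
M = Rational(-169, 2) (M = Mul(Rational(-1, 2), 169) = Rational(-169, 2) ≈ -84.500)
Mul(M, z) = Mul(Rational(-169, 2), Rational(-51683, 16669)) = Rational(8734427, 33338)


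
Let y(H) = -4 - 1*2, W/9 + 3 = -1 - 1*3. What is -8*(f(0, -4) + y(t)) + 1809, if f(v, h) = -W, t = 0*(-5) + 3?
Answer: 1353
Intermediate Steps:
t = 3 (t = 0 + 3 = 3)
W = -63 (W = -27 + 9*(-1 - 1*3) = -27 + 9*(-1 - 3) = -27 + 9*(-4) = -27 - 36 = -63)
y(H) = -6 (y(H) = -4 - 2 = -6)
f(v, h) = 63 (f(v, h) = -1*(-63) = 63)
-8*(f(0, -4) + y(t)) + 1809 = -8*(63 - 6) + 1809 = -8*57 + 1809 = -456 + 1809 = 1353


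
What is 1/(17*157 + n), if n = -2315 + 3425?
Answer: 1/3779 ≈ 0.00026462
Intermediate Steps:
n = 1110
1/(17*157 + n) = 1/(17*157 + 1110) = 1/(2669 + 1110) = 1/3779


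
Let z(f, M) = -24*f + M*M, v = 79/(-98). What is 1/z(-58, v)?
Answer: 9604/13375009 ≈ 0.00071806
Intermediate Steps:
v = -79/98 (v = 79*(-1/98) = -79/98 ≈ -0.80612)
z(f, M) = M**2 - 24*f (z(f, M) = -24*f + M**2 = M**2 - 24*f)
1/z(-58, v) = 1/((-79/98)**2 - 24*(-58)) = 1/(6241/9604 + 1392) = 1/(13375009/9604) = 9604/13375009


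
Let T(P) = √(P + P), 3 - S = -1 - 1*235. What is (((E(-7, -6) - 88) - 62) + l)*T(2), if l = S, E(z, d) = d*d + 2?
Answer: 254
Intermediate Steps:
E(z, d) = 2 + d² (E(z, d) = d² + 2 = 2 + d²)
S = 239 (S = 3 - (-1 - 1*235) = 3 - (-1 - 235) = 3 - 1*(-236) = 3 + 236 = 239)
T(P) = √2*√P (T(P) = √(2*P) = √2*√P)
l = 239
(((E(-7, -6) - 88) - 62) + l)*T(2) = ((((2 + (-6)²) - 88) - 62) + 239)*(√2*√2) = ((((2 + 36) - 88) - 62) + 239)*2 = (((38 - 88) - 62) + 239)*2 = ((-50 - 62) + 239)*2 = (-112 + 239)*2 = 127*2 = 254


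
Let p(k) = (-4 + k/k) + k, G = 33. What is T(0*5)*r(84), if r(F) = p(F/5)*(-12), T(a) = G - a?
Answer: -27324/5 ≈ -5464.8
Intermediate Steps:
p(k) = -3 + k (p(k) = (-4 + 1) + k = -3 + k)
T(a) = 33 - a
r(F) = 36 - 12*F/5 (r(F) = (-3 + F/5)*(-12) = 36 - 12*F/5)
T(0*5)*r(84) = (33 - 0*5)*(36 - 12/5*84) = (33 - 1*0)*(36 - 1008/5) = (33 + 0)*(-828/5) = 33*(-828/5) = -27324/5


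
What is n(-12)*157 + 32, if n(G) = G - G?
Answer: 32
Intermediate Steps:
n(G) = 0
n(-12)*157 + 32 = 0*157 + 32 = 0 + 32 = 32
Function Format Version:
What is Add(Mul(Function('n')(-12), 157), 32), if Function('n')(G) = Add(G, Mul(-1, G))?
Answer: 32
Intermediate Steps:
Function('n')(G) = 0
Add(Mul(Function('n')(-12), 157), 32) = Add(Mul(0, 157), 32) = Add(0, 32) = 32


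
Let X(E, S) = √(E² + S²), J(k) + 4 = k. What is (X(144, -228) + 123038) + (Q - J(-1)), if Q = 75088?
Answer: 198131 + 12*√505 ≈ 1.9840e+5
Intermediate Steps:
J(k) = -4 + k
(X(144, -228) + 123038) + (Q - J(-1)) = (√(144² + (-228)²) + 123038) + (75088 - (-4 - 1)) = (√(20736 + 51984) + 123038) + (75088 - 1*(-5)) = (√72720 + 123038) + (75088 + 5) = (12*√505 + 123038) + 75093 = (123038 + 12*√505) + 75093 = 198131 + 12*√505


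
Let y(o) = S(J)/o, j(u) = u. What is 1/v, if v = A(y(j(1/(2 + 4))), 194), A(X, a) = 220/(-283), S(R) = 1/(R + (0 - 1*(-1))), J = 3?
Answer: -283/220 ≈ -1.2864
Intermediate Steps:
S(R) = 1/(1 + R) (S(R) = 1/(R + (0 + 1)) = 1/(R + 1) = 1/(1 + R))
y(o) = 1/(4*o) (y(o) = 1/((1 + 3)*o) = 1/(4*o))
A(X, a) = -220/283 (A(X, a) = 220*(-1/283) = -220/283)
v = -220/283 ≈ -0.77738
1/v = 1/(-220/283) = -283/220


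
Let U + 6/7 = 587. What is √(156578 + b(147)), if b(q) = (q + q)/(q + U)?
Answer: √1030967934182/2566 ≈ 395.70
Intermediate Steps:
U = 4103/7 (U = -6/7 + 587 = 4103/7 ≈ 586.14)
b(q) = 2*q/(4103/7 + q) (b(q) = (q + q)/(q + 4103/7) = (2*q)/(4103/7 + q) = 2*q/(4103/7 + q))
√(156578 + b(147)) = √(156578 + 14*147/(4103 + 7*147)) = √(156578 + 14*147/(4103 + 1029)) = √(156578 + 14*147/5132) = √(156578 + 14*147*(1/5132)) = √(156578 + 1029/2566) = √(401780177/2566) = √1030967934182/2566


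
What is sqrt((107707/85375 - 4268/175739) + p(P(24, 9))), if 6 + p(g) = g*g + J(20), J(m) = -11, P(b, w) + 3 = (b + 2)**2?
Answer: sqrt(4078239628061498283715505)/3000743425 ≈ 672.99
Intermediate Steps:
P(b, w) = -3 + (2 + b)**2 (P(b, w) = -3 + (b + 2)**2 = -3 + (2 + b)**2)
p(g) = -17 + g**2 (p(g) = -6 + (g*g - 11) = -6 + (g**2 - 11) = -6 + (-11 + g**2) = -17 + g**2)
sqrt((107707/85375 - 4268/175739) + p(P(24, 9))) = sqrt((107707/85375 - 4268/175739) + (-17 + (-3 + (2 + 24)**2)**2)) = sqrt((107707*(1/85375) - 4268*1/175739) + (-17 + (-3 + 26**2)**2)) = sqrt((107707/85375 - 4268/175739) + (-17 + (-3 + 676)**2)) = sqrt(18563939973/15003717125 + (-17 + 673**2)) = sqrt(18563939973/15003717125 + (-17 + 452929)) = sqrt(18563939973/15003717125 + 452912) = sqrt(6795382094457973/15003717125) = sqrt(4078239628061498283715505)/3000743425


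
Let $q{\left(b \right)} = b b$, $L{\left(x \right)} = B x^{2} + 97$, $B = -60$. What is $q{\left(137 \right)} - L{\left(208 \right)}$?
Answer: $2614512$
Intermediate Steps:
$L{\left(x \right)} = 97 - 60 x^{2}$ ($L{\left(x \right)} = - 60 x^{2} + 97 = 97 - 60 x^{2}$)
$q{\left(b \right)} = b^{2}$
$q{\left(137 \right)} - L{\left(208 \right)} = 137^{2} - \left(97 - 60 \cdot 208^{2}\right) = 18769 - \left(97 - 2595840\right) = 18769 - -2595743 = 18769 + 2595743 = 2614512$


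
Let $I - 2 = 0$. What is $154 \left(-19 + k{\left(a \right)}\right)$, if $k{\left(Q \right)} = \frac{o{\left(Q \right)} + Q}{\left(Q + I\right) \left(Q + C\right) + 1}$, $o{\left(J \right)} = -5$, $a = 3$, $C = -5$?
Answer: $- \frac{26026}{9} \approx -2891.8$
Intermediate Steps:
$I = 2$ ($I = 2 + 0 = 2$)
$k{\left(Q \right)} = \frac{-5 + Q}{1 + \left(-5 + Q\right) \left(2 + Q\right)}$ ($k{\left(Q \right)} = \frac{-5 + Q}{\left(Q + 2\right) \left(Q - 5\right) + 1} = \frac{-5 + Q}{\left(2 + Q\right) \left(-5 + Q\right) + 1} = \frac{-5 + Q}{\left(-5 + Q\right) \left(2 + Q\right) + 1} = \frac{-5 + Q}{1 + \left(-5 + Q\right) \left(2 + Q\right)}$)
$154 \left(-19 + k{\left(a \right)}\right) = 154 \left(-19 + \frac{5 - 3}{9 - 3^{2} + 3 \cdot 3}\right) = 154 \left(-19 + \frac{5 - 3}{9 - 9 + 9}\right) = 154 \left(-19 + \frac{1}{9 - 9 + 9} \cdot 2\right) = 154 \left(-19 + \frac{1}{9} \cdot 2\right) = 154 \left(-19 + \frac{2}{9}\right) = 154 \left(- \frac{169}{9}\right) = - \frac{26026}{9}$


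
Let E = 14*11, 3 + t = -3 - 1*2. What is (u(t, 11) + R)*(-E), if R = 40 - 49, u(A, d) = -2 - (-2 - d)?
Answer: -308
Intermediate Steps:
t = -8 (t = -3 + (-3 - 1*2) = -3 + (-3 - 2) = -3 - 5 = -8)
u(A, d) = d (u(A, d) = -2 + (2 + d) = d)
E = 154
R = -9
(u(t, 11) + R)*(-E) = (11 - 9)*(-1*154) = 2*(-154) = -308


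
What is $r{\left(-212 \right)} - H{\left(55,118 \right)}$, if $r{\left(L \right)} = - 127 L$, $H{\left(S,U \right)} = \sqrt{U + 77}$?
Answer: $26924 - \sqrt{195} \approx 26910.0$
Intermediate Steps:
$H{\left(S,U \right)} = \sqrt{77 + U}$
$r{\left(-212 \right)} - H{\left(55,118 \right)} = \left(-127\right) \left(-212\right) - \sqrt{77 + 118} = 26924 - \sqrt{195}$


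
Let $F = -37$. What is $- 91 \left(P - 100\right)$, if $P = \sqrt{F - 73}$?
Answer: $9100 - 91 i \sqrt{110} \approx 9100.0 - 954.42 i$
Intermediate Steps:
$P = i \sqrt{110}$ ($P = \sqrt{-37 - 73} = \sqrt{-110} = i \sqrt{110} \approx 10.488 i$)
$- 91 \left(P - 100\right) = - 91 \left(i \sqrt{110} - 100\right) = - 91 \left(-100 + i \sqrt{110}\right) = 9100 - 91 i \sqrt{110}$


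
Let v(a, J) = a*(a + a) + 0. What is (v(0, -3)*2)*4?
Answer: 0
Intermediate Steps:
v(a, J) = 2*a² (v(a, J) = a*(2*a) + 0 = 2*a² + 0 = 2*a²)
(v(0, -3)*2)*4 = ((2*0²)*2)*4 = ((2*0)*2)*4 = (0*2)*4 = 0*4 = 0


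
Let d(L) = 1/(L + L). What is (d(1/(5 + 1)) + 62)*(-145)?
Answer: -9425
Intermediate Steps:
d(L) = 1/(2*L)
(d(1/(5 + 1)) + 62)*(-145) = (1/(2*(1/(5 + 1))) + 62)*(-145) = (1/(2*(1/6)) + 62)*(-145) = ((1/2)*6 + 62)*(-145) = (3 + 62)*(-145) = 65*(-145) = -9425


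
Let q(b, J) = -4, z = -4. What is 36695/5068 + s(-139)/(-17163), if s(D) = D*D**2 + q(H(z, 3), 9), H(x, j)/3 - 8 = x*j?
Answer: 14240533649/86982084 ≈ 163.72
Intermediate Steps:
H(x, j) = 24 + 3*j*x (H(x, j) = 24 + 3*(x*j) = 24 + 3*(j*x) = 24 + 3*j*x)
s(D) = -4 + D**3 (s(D) = D*D**2 - 4 = D**3 - 4 = -4 + D**3)
36695/5068 + s(-139)/(-17163) = 36695/5068 + (-4 + (-139)**3)/(-17163) = 36695*(1/5068) + (-4 - 2685619)*(-1/17163) = 36695/5068 - 2685623*(-1/17163) = 36695/5068 + 2685623/17163 = 14240533649/86982084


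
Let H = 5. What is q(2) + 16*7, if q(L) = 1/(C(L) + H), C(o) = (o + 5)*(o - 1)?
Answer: 1345/12 ≈ 112.08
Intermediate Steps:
C(o) = (-1 + o)*(5 + o) (C(o) = (5 + o)*(-1 + o) = (-1 + o)*(5 + o))
q(L) = 1/(L² + 4*L) (q(L) = 1/((-5 + L² + 4*L) + 5) = 1/(L² + 4*L))
q(2) + 16*7 = 1/(2*(4 + 2)) + 16*7 = (½)/6 + 112 = (½)*(⅙) + 112 = 1/12 + 112 = 1345/12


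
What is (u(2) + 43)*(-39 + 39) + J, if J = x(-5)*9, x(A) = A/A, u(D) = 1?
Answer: 9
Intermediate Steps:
x(A) = 1
J = 9 (J = 1*9 = 9)
(u(2) + 43)*(-39 + 39) + J = (1 + 43)*(-39 + 39) + 9 = 44*0 + 9 = 0 + 9 = 9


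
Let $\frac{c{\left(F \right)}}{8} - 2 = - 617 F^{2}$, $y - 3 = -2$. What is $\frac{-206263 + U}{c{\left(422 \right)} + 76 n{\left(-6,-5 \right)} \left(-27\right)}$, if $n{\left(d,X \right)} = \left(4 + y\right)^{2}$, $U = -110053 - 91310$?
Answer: $\frac{203813}{439536954} \approx 0.0004637$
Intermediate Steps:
$y = 1$ ($y = 3 - 2 = 1$)
$U = -201363$
$n{\left(d,X \right)} = 25$ ($n{\left(d,X \right)} = \left(4 + 1\right)^{2} = 5^{2} = 25$)
$c{\left(F \right)} = 16 - 4936 F^{2}$ ($c{\left(F \right)} = 16 + 8 \left(- 617 F^{2}\right) = 16 - 4936 F^{2}$)
$\frac{-206263 + U}{c{\left(422 \right)} + 76 n{\left(-6,-5 \right)} \left(-27\right)} = \frac{-206263 - 201363}{\left(16 - 4936 \cdot 422^{2}\right) + 76 \cdot 25 \left(-27\right)} = - \frac{407626}{\left(16 - 879022624\right) + 1900 \left(-27\right)} = - \frac{407626}{\left(16 - 879022624\right) - 51300} = - \frac{407626}{-879022608 - 51300} = - \frac{407626}{-879073908} = \left(-407626\right) \left(- \frac{1}{879073908}\right) = \frac{203813}{439536954}$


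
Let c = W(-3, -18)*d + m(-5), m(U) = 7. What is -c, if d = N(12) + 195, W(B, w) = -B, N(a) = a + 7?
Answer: -649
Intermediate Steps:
N(a) = 7 + a
d = 214 (d = (7 + 12) + 195 = 19 + 195 = 214)
c = 649 (c = -1*(-3)*214 + 7 = 3*214 + 7 = 642 + 7 = 649)
-c = -1*649 = -649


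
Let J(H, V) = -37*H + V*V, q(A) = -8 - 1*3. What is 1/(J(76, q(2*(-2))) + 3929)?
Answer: 1/1238 ≈ 0.00080775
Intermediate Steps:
q(A) = -11 (q(A) = -8 - 3 = -11)
J(H, V) = V² - 37*H (J(H, V) = -37*H + V² = V² - 37*H)
1/(J(76, q(2*(-2))) + 3929) = 1/(((-11)² - 37*76) + 3929) = 1/((121 - 2812) + 3929) = 1/(-2691 + 3929) = 1/1238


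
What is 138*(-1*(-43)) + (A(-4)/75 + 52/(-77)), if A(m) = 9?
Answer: 11421881/1925 ≈ 5933.4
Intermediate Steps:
138*(-1*(-43)) + (A(-4)/75 + 52/(-77)) = 138*(-1*(-43)) + (9/75 + 52/(-77)) = 138*43 + (9*(1/75) + 52*(-1/77)) = 5934 + (3/25 - 52/77) = 5934 - 1069/1925 = 11421881/1925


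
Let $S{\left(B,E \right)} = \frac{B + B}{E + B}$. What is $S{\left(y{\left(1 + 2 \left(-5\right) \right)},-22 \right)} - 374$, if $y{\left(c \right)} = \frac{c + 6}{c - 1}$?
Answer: $- \frac{81164}{217} \approx -374.03$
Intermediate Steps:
$y{\left(c \right)} = \frac{6 + c}{-1 + c}$
$S{\left(B,E \right)} = \frac{2 B}{B + E}$
$S{\left(y{\left(1 + 2 \left(-5\right) \right)},-22 \right)} - 374 = \frac{2 \frac{6 + \left(1 + 2 \left(-5\right)\right)}{-1 + \left(1 + 2 \left(-5\right)\right)}}{\frac{6 + \left(1 + 2 \left(-5\right)\right)}{-1 + \left(1 + 2 \left(-5\right)\right)} - 22} - 374 = \frac{2 \frac{6 + \left(1 - 10\right)}{-1 + \left(1 - 10\right)}}{\frac{6 + \left(1 - 10\right)}{-1 + \left(1 - 10\right)} - 22} - 374 = \frac{2 \frac{6 - 9}{-1 - 9}}{\frac{6 - 9}{-1 - 9} - 22} - 374 = \frac{2 \frac{1}{-10} \left(-3\right)}{\frac{1}{-10} \left(-3\right) - 22} - 374 = \frac{2 \left(\left(- \frac{1}{10}\right) \left(-3\right)\right)}{\left(- \frac{1}{10}\right) \left(-3\right) - 22} - 374 = 2 \cdot \frac{3}{10} \frac{1}{\frac{3}{10} - 22} - 374 = 2 \cdot \frac{3}{10} \frac{1}{- \frac{217}{10}} - 374 = 2 \cdot \frac{3}{10} \left(- \frac{10}{217}\right) - 374 = - \frac{6}{217} - 374 = - \frac{81164}{217}$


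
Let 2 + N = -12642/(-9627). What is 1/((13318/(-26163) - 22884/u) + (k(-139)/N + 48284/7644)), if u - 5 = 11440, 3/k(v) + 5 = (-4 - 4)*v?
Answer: 43198167268620/164331321668551 ≈ 0.26287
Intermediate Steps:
N = -2204/3209 (N = -2 - 12642/(-9627) = -2 - 12642*(-1/9627) = -2 + 4214/3209 = -2204/3209 ≈ -0.68682)
k(v) = 3/(-5 - 8*v) (k(v) = 3/(-5 + (-4 - 4)*v) = 3/(-5 - 8*v))
u = 11445 (u = 5 + 11440 = 11445)
1/((13318/(-26163) - 22884/u) + (k(-139)/N + 48284/7644)) = 1/((13318/(-26163) - 22884/11445) + ((-3/(5 + 8*(-139)))/(-2204/3209) + 48284/7644)) = 1/((13318*(-1/26163) - 22884*1/11445) + (-3/(5 - 1112)*(-3209/2204) + 48284*(1/7644))) = 1/((-13318/26163 - 7628/3815) + (-3/(-1107)*(-3209/2204) + 12071/1911)) = 1/(-250379534/99811845 + (-3*(-1/1107)*(-3209/2204) + 12071/1911)) = 1/(-250379534/99811845 + ((1/369)*(-3209/2204) + 12071/1911)) = 1/(-250379534/99811845 + (-3209/813276 + 12071/1911)) = 1/(-250379534/99811845 + 3270307399/518056812) = 1/(164331321668551/43198167268620) = 43198167268620/164331321668551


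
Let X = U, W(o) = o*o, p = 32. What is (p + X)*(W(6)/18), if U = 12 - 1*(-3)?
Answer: 94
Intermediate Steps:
W(o) = o²
U = 15 (U = 12 + 3 = 15)
X = 15
(p + X)*(W(6)/18) = (32 + 15)*(6²/18) = 47*(36*(1/18)) = 47*2 = 94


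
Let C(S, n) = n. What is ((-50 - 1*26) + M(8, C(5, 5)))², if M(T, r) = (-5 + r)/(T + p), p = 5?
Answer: 5776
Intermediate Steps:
M(T, r) = (-5 + r)/(5 + T) (M(T, r) = (-5 + r)/(T + 5) = (-5 + r)/(5 + T))
((-50 - 1*26) + M(8, C(5, 5)))² = ((-50 - 1*26) + (-5 + 5)/(5 + 8))² = ((-50 - 26) + 0/13)² = (-76 + (1/13)*0)² = (-76 + 0)² = (-76)² = 5776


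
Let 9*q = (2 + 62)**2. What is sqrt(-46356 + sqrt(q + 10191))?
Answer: sqrt(-417204 + 3*sqrt(95815))/3 ≈ 215.06*I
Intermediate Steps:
q = 4096/9 (q = (2 + 62)**2/9 = (1/9)*64**2 = (1/9)*4096 = 4096/9 ≈ 455.11)
sqrt(-46356 + sqrt(q + 10191)) = sqrt(-46356 + sqrt(4096/9 + 10191)) = sqrt(-46356 + sqrt(95815/9)) = sqrt(-46356 + sqrt(95815)/3)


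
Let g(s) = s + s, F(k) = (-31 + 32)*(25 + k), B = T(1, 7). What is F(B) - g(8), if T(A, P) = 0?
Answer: 9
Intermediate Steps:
B = 0
F(k) = 25 + k (F(k) = 1*(25 + k) = 25 + k)
g(s) = 2*s
F(B) - g(8) = (25 + 0) - 2*8 = 25 - 1*16 = 25 - 16 = 9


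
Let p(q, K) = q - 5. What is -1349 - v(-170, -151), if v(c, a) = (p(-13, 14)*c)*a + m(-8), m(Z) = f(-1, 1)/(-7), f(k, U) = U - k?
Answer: 3224979/7 ≈ 4.6071e+5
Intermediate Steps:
p(q, K) = -5 + q
m(Z) = -2/7 (m(Z) = (1 - 1*(-1))/(-7) = (1 + 1)*(-1/7) = 2*(-1/7) = -2/7)
v(c, a) = -2/7 - 18*a*c (v(c, a) = ((-5 - 13)*c)*a - 2/7 = (-18*c)*a - 2/7 = -18*a*c - 2/7 = -2/7 - 18*a*c)
-1349 - v(-170, -151) = -1349 - (-2/7 - 18*(-151)*(-170)) = -1349 - (-2/7 - 462060) = -1349 - 1*(-3234422/7) = -1349 + 3234422/7 = 3224979/7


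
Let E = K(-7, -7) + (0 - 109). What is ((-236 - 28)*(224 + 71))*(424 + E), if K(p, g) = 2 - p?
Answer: -25233120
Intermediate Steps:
E = -100 (E = (2 - 1*(-7)) + (0 - 109) = (2 + 7) - 109 = 9 - 109 = -100)
((-236 - 28)*(224 + 71))*(424 + E) = ((-236 - 28)*(224 + 71))*(424 - 100) = -264*295*324 = -77880*324 = -25233120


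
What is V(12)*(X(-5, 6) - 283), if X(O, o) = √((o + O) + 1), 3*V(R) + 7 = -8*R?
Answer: 29149/3 - 103*√2/3 ≈ 9667.8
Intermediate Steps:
V(R) = -7/3 - 8*R/3 (V(R) = -7/3 + (-8*R)/3 = -7/3 - 8*R/3)
X(O, o) = √(1 + O + o) (X(O, o) = √((O + o) + 1) = √(1 + O + o))
V(12)*(X(-5, 6) - 283) = (-7/3 - 8/3*12)*(√(1 - 5 + 6) - 283) = (-7/3 - 32)*(√2 - 283) = -103*(-283 + √2)/3 = 29149/3 - 103*√2/3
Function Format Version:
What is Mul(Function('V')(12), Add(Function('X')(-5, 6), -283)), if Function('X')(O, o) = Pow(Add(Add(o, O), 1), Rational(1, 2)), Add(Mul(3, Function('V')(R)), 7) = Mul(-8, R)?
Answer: Add(Rational(29149, 3), Mul(Rational(-103, 3), Pow(2, Rational(1, 2)))) ≈ 9667.8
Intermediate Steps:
Function('V')(R) = Add(Rational(-7, 3), Mul(Rational(-8, 3), R)) (Function('V')(R) = Add(Rational(-7, 3), Mul(Rational(1, 3), Mul(-8, R))) = Add(Rational(-7, 3), Mul(Rational(-8, 3), R)))
Function('X')(O, o) = Pow(Add(1, O, o), Rational(1, 2)) (Function('X')(O, o) = Pow(Add(Add(O, o), 1), Rational(1, 2)) = Pow(Add(1, O, o), Rational(1, 2)))
Mul(Function('V')(12), Add(Function('X')(-5, 6), -283)) = Mul(Add(Rational(-7, 3), Mul(Rational(-8, 3), 12)), Add(Pow(Add(1, -5, 6), Rational(1, 2)), -283)) = Mul(Add(Rational(-7, 3), -32), Add(Pow(2, Rational(1, 2)), -283)) = Mul(Rational(-103, 3), Add(-283, Pow(2, Rational(1, 2)))) = Add(Rational(29149, 3), Mul(Rational(-103, 3), Pow(2, Rational(1, 2))))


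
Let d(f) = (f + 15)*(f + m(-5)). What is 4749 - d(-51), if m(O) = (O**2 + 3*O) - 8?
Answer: 2985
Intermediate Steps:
m(O) = -8 + O**2 + 3*O
d(f) = (2 + f)*(15 + f) (d(f) = (f + 15)*(f + (-8 + (-5)**2 + 3*(-5))) = (15 + f)*(f + (-8 + 25 - 15)) = (15 + f)*(f + 2) = (15 + f)*(2 + f) = (2 + f)*(15 + f))
4749 - d(-51) = 4749 - (30 + (-51)**2 + 17*(-51)) = 4749 - (30 + 2601 - 867) = 4749 - 1*1764 = 4749 - 1764 = 2985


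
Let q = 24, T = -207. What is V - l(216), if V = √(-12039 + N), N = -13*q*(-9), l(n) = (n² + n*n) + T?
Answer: -93105 + I*√9231 ≈ -93105.0 + 96.078*I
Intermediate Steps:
l(n) = -207 + 2*n² (l(n) = (n² + n*n) - 207 = (n² + n²) - 207 = 2*n² - 207 = -207 + 2*n²)
N = 2808 (N = -13*24*(-9) = -312*(-9) = 2808)
V = I*√9231 (V = √(-12039 + 2808) = √(-9231) = I*√9231 ≈ 96.078*I)
V - l(216) = I*√9231 - (-207 + 2*216²) = I*√9231 - (-207 + 2*46656) = I*√9231 - (-207 + 93312) = I*√9231 - 1*93105 = I*√9231 - 93105 = -93105 + I*√9231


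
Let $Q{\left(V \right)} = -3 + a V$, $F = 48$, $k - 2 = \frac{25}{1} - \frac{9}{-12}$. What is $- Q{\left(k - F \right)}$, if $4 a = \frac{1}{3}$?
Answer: $\frac{75}{16} \approx 4.6875$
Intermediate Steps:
$a = \frac{1}{12}$ ($a = \frac{1}{4 \cdot 3} = \frac{1}{4} \cdot \frac{1}{3} = \frac{1}{12} \approx 0.083333$)
$k = \frac{111}{4}$ ($k = 2 + \left(\frac{25}{1} - \frac{9}{-12}\right) = 2 + \left(25 \cdot 1 - - \frac{3}{4}\right) = 2 + \left(25 + \frac{3}{4}\right) = 2 + \frac{103}{4} = \frac{111}{4} \approx 27.75$)
$Q{\left(V \right)} = -3 + \frac{V}{12}$
$- Q{\left(k - F \right)} = - (-3 + \frac{\frac{111}{4} - 48}{12}) = - (-3 + \frac{1}{12} \left(- \frac{81}{4}\right)) = - (-3 - \frac{27}{16}) = \left(-1\right) \left(- \frac{75}{16}\right) = \frac{75}{16}$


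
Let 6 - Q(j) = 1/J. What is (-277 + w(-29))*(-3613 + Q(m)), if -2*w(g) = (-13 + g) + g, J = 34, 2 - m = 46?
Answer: 59234637/68 ≈ 8.7110e+5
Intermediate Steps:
m = -44 (m = 2 - 1*46 = 2 - 46 = -44)
w(g) = 13/2 - g (w(g) = -((-13 + g) + g)/2 = -(-13 + 2*g)/2 = 13/2 - g)
Q(j) = 203/34 (Q(j) = 6 - 1/34 = 203/34)
(-277 + w(-29))*(-3613 + Q(m)) = (-277 + (13/2 - 1*(-29)))*(-3613 + 203/34) = (-277 + (13/2 + 29))*(-122639/34) = (-277 + 71/2)*(-122639/34) = -483/2*(-122639/34) = 59234637/68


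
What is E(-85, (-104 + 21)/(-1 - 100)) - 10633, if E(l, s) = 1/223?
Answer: -2371158/223 ≈ -10633.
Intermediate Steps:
E(l, s) = 1/223
E(-85, (-104 + 21)/(-1 - 100)) - 10633 = 1/223 - 10633 = -2371158/223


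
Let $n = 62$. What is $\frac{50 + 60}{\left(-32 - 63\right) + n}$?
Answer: $- \frac{10}{3} \approx -3.3333$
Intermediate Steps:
$\frac{50 + 60}{\left(-32 - 63\right) + n} = \frac{50 + 60}{\left(-32 - 63\right) + 62} = \frac{110}{\left(-32 - 63\right) + 62} = \frac{110}{-95 + 62} = \frac{110}{-33} = 110 \left(- \frac{1}{33}\right) = - \frac{10}{3}$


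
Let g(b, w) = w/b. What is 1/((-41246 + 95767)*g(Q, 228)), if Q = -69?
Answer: -23/4143596 ≈ -5.5507e-6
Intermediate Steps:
1/((-41246 + 95767)*g(Q, 228)) = 1/((-41246 + 95767)*((228/(-69)))) = 1/(54521*((228*(-1/69)))) = 1/(54521*(-76/23)) = (1/54521)*(-23/76) = -23/4143596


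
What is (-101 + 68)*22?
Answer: -726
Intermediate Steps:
(-101 + 68)*22 = -33*22 = -726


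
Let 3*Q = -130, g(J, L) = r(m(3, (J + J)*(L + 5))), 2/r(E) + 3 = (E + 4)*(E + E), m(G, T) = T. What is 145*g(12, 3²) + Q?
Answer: -9900380/228477 ≈ -43.332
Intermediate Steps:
r(E) = 2/(-3 + 2*E*(4 + E)) (r(E) = 2/(-3 + (E + 4)*(E + E)) = 2/(-3 + (4 + E)*(2*E)) = 2/(-3 + 2*E*(4 + E)))
g(J, L) = 2/(-3 + 8*J²*(5 + L)² + 16*J*(5 + L)) (g(J, L) = 2/(-3 + 2*((J + J)*(L + 5))² + 8*((J + J)*(L + 5))) = 2/(-3 + 2*((2*J)*(5 + L))² + 8*((2*J)*(5 + L))) = 2/(-3 + 2*(2*J*(5 + L))² + 8*(2*J*(5 + L))) = 2/(-3 + 2*(4*J²*(5 + L)²) + 16*J*(5 + L)) = 2/(-3 + 8*J²*(5 + L)² + 16*J*(5 + L)))
Q = -130/3 (Q = (⅓)*(-130) = -130/3 ≈ -43.333)
145*g(12, 3²) + Q = 145*(2/(-3 + 8*12²*(5 + 3²)² + 16*12*(5 + 3²))) - 130/3 = 145*(2/(-3 + 8*144*(5 + 9)² + 16*12*(5 + 9))) - 130/3 = 145*(2/(-3 + 8*144*14² + 16*12*14)) - 130/3 = 145*(2/(-3 + 8*144*196 + 2688)) - 130/3 = 145*(2/(-3 + 225792 + 2688)) - 130/3 = 145*(2/228477) - 130/3 = 290/228477 - 130/3 = -9900380/228477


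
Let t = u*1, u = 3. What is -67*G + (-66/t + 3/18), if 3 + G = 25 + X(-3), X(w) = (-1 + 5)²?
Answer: -15407/6 ≈ -2567.8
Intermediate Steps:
X(w) = 16 (X(w) = 4² = 16)
t = 3 (t = 3*1 = 3)
G = 38 (G = -3 + (25 + 16) = -3 + 41 = 38)
-67*G + (-66/t + 3/18) = -67*38 + (-66/3 + 3/18) = -2546 + (-66*⅓ + 3*(1/18)) = -2546 + (-22 + ⅙) = -2546 - 131/6 = -15407/6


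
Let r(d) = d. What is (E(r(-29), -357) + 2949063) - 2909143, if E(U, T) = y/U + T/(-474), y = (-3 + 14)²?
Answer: 182897773/4582 ≈ 39917.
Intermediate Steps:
y = 121 (y = 11² = 121)
E(U, T) = 121/U - T/474 (E(U, T) = 121/U + T/(-474) = 121/U + T*(-1/474) = 121/U - T/474)
(E(r(-29), -357) + 2949063) - 2909143 = ((121/(-29) - 1/474*(-357)) + 2949063) - 2909143 = ((121*(-1/29) + 119/158) + 2949063) - 2909143 = ((-121/29 + 119/158) + 2949063) - 2909143 = (-15667/4582 + 2949063) - 2909143 = 13512590999/4582 - 2909143 = 182897773/4582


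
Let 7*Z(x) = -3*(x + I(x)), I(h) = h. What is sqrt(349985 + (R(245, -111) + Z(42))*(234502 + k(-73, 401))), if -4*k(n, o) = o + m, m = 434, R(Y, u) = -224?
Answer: 2*I*sqrt(15141565) ≈ 7782.4*I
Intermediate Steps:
Z(x) = -6*x/7 (Z(x) = (-3*(x + x))/7 = (-6*x)/7 = -6*x/7)
k(n, o) = -217/2 - o/4 (k(n, o) = -(o + 434)/4 = -(434 + o)/4 = -217/2 - o/4)
sqrt(349985 + (R(245, -111) + Z(42))*(234502 + k(-73, 401))) = sqrt(349985 + (-224 - 6/7*42)*(234502 + (-217/2 - 1/4*401))) = sqrt(349985 + (-224 - 36)*(234502 + (-217/2 - 401/4))) = sqrt(349985 - 260*(234502 - 835/4)) = sqrt(349985 - 260*937173/4) = sqrt(349985 - 60916245) = sqrt(-60566260) = 2*I*sqrt(15141565)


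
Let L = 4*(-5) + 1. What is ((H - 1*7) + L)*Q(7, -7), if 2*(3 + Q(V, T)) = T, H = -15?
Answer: 533/2 ≈ 266.50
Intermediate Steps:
Q(V, T) = -3 + T/2
L = -19 (L = -20 + 1 = -19)
((H - 1*7) + L)*Q(7, -7) = ((-15 - 1*7) - 19)*(-3 + (1/2)*(-7)) = ((-15 - 7) - 19)*(-3 - 7/2) = (-22 - 19)*(-13/2) = -41*(-13/2) = 533/2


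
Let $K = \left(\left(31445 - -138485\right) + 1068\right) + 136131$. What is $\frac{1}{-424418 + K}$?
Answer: $- \frac{1}{117289} \approx -8.526 \cdot 10^{-6}$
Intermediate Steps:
$K = 307129$ ($K = \left(\left(31445 + 138485\right) + 1068\right) + 136131 = \left(169930 + 1068\right) + 136131 = 170998 + 136131 = 307129$)
$\frac{1}{-424418 + K} = \frac{1}{-424418 + 307129} = \frac{1}{-117289} = - \frac{1}{117289}$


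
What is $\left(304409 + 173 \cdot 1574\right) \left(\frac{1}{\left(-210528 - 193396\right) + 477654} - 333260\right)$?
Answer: $- \frac{14170515809941089}{73730} \approx -1.9219 \cdot 10^{11}$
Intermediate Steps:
$\left(304409 + 173 \cdot 1574\right) \left(\frac{1}{\left(-210528 - 193396\right) + 477654} - 333260\right) = \left(304409 + 272302\right) \left(\frac{1}{-403924 + 477654} - 333260\right) = 576711 \left(\frac{1}{73730} - 333260\right) = 576711 \left(- \frac{24571259799}{73730}\right) = - \frac{14170515809941089}{73730}$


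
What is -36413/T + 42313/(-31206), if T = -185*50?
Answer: 186227207/72163875 ≈ 2.5806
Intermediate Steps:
T = -9250
-36413/T + 42313/(-31206) = -36413/(-9250) + 42313/(-31206) = -36413*(-1/9250) + 42313*(-1/31206) = 36413/9250 - 42313/31206 = 186227207/72163875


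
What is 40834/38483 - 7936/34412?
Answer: 274944630/331069249 ≈ 0.83047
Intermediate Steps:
40834/38483 - 7936/34412 = 40834*(1/38483) - 7936*1/34412 = 40834/38483 - 1984/8603 = 274944630/331069249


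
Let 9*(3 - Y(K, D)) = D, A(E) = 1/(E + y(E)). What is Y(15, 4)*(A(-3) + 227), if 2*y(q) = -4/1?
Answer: 2898/5 ≈ 579.60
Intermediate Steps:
y(q) = -2 (y(q) = (-4/1)/2 = (-4*1)/2 = (1/2)*(-4) = -2)
A(E) = 1/(-2 + E) (A(E) = 1/(E - 2) = 1/(-2 + E))
Y(K, D) = 3 - D/9
Y(15, 4)*(A(-3) + 227) = (3 - 1/9*4)*(1/(-2 - 3) + 227) = (3 - 4/9)*(1/(-5) + 227) = 23*(-1/5 + 227)/9 = (23/9)*(1134/5) = 2898/5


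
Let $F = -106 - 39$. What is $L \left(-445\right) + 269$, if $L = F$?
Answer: $64794$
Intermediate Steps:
$F = -145$
$L = -145$
$L \left(-445\right) + 269 = \left(-145\right) \left(-445\right) + 269 = 64525 + 269 = 64794$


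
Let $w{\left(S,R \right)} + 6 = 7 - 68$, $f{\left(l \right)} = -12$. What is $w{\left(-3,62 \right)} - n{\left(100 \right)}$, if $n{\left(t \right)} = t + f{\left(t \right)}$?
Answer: $-155$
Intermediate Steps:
$w{\left(S,R \right)} = -67$ ($w{\left(S,R \right)} = -6 + \left(7 - 68\right) = -6 - 61 = -67$)
$n{\left(t \right)} = -12 + t$ ($n{\left(t \right)} = t - 12 = -12 + t$)
$w{\left(-3,62 \right)} - n{\left(100 \right)} = -67 - \left(-12 + 100\right) = -67 - 88 = -155$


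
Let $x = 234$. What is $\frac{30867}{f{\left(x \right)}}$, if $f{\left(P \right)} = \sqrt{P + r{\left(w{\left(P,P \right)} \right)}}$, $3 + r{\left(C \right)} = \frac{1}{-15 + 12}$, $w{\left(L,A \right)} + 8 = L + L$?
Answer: $\frac{30867 \sqrt{519}}{346} \approx 2032.4$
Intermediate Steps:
$w{\left(L,A \right)} = -8 + 2 L$ ($w{\left(L,A \right)} = -8 + \left(L + L\right) = -8 + 2 L$)
$r{\left(C \right)} = - \frac{10}{3}$ ($r{\left(C \right)} = -3 + \frac{1}{-15 + 12} = -3 + \frac{1}{-3} = -3 - \frac{1}{3} = - \frac{10}{3}$)
$f{\left(P \right)} = \sqrt{- \frac{10}{3} + P}$ ($f{\left(P \right)} = \sqrt{P - \frac{10}{3}} = \sqrt{- \frac{10}{3} + P}$)
$\frac{30867}{f{\left(x \right)}} = \frac{30867}{\frac{1}{3} \sqrt{-30 + 9 \cdot 234}} = \frac{30867}{\frac{1}{3} \sqrt{-30 + 2106}} = \frac{30867}{\frac{1}{3} \sqrt{2076}} = \frac{30867}{\frac{1}{3} \cdot 2 \sqrt{519}} = \frac{30867}{\frac{2}{3} \sqrt{519}} = 30867 \frac{\sqrt{519}}{346} = \frac{30867 \sqrt{519}}{346}$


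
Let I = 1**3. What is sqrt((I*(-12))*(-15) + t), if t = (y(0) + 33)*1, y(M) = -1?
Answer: 2*sqrt(53) ≈ 14.560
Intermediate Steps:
I = 1
t = 32 (t = (-1 + 33)*1 = 32*1 = 32)
sqrt((I*(-12))*(-15) + t) = sqrt((1*(-12))*(-15) + 32) = sqrt(-12*(-15) + 32) = sqrt(180 + 32) = sqrt(212) = 2*sqrt(53)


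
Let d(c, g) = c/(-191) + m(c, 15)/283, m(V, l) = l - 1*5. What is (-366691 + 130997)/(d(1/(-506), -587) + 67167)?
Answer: -6446423697692/1837073359349 ≈ -3.5091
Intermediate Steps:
m(V, l) = -5 + l (m(V, l) = l - 5 = -5 + l)
d(c, g) = 10/283 - c/191 (d(c, g) = c/(-191) + (-5 + 15)/283 = c*(-1/191) + 10*(1/283) = -c/191 + 10/283 = 10/283 - c/191)
(-366691 + 130997)/(d(1/(-506), -587) + 67167) = (-366691 + 130997)/((10/283 - 1/191/(-506)) + 67167) = -235694/((10/283 - 1/191*(-1/506)) + 67167) = -235694/((10/283 + 1/96646) + 67167) = -235694/(966743/27350818 + 67167) = -235694/1837073359349/27350818 = -235694*27350818/1837073359349 = -6446423697692/1837073359349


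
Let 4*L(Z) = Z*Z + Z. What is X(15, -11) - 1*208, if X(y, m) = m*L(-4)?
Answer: -241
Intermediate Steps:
L(Z) = Z/4 + Z²/4 (L(Z) = (Z*Z + Z)/4 = (Z² + Z)/4 = (Z + Z²)/4 = Z/4 + Z²/4)
X(y, m) = 3*m (X(y, m) = m*((¼)*(-4)*(1 - 4)) = m*((¼)*(-4)*(-3)) = m*3 = 3*m)
X(15, -11) - 1*208 = 3*(-11) - 1*208 = -33 - 208 = -241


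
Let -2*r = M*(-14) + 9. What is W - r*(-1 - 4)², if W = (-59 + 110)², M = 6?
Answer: 3327/2 ≈ 1663.5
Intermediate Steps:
r = 75/2 (r = -(6*(-14) + 9)/2 = -(-84 + 9)/2 = -½*(-75) = 75/2 ≈ 37.500)
W = 2601 (W = 51² = 2601)
W - r*(-1 - 4)² = 2601 - 75*(-1 - 4)²/2 = 2601 - 75*(-5)²/2 = 2601 - 75*25/2 = 2601 - 1*1875/2 = 2601 - 1875/2 = 3327/2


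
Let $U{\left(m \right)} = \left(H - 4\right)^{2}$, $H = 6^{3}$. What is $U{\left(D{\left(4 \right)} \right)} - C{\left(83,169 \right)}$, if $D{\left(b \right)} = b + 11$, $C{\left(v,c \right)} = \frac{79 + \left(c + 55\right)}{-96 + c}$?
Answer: $\frac{3280609}{73} \approx 44940.0$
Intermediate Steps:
$H = 216$
$C{\left(v,c \right)} = \frac{134 + c}{-96 + c}$ ($C{\left(v,c \right)} = \frac{79 + \left(55 + c\right)}{-96 + c} = \frac{134 + c}{-96 + c}$)
$D{\left(b \right)} = 11 + b$
$U{\left(m \right)} = 44944$ ($U{\left(m \right)} = \left(216 - 4\right)^{2} = 212^{2} = 44944$)
$U{\left(D{\left(4 \right)} \right)} - C{\left(83,169 \right)} = 44944 - \frac{134 + 169}{-96 + 169} = 44944 - \frac{1}{73} \cdot 303 = 44944 - \frac{303}{73} = \frac{3280609}{73}$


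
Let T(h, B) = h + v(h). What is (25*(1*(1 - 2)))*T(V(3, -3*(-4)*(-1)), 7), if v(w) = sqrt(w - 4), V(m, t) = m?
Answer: -75 - 25*I ≈ -75.0 - 25.0*I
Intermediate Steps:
v(w) = sqrt(-4 + w)
T(h, B) = h + sqrt(-4 + h)
(25*(1*(1 - 2)))*T(V(3, -3*(-4)*(-1)), 7) = (25*(1*(1 - 2)))*(3 + sqrt(-4 + 3)) = (25*(1*(-1)))*(3 + sqrt(-1)) = (25*(-1))*(3 + I) = -25*(3 + I) = -75 - 25*I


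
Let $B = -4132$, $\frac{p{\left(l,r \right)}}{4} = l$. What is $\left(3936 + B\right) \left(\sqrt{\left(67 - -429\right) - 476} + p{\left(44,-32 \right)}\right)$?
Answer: $-34496 - 392 \sqrt{5} \approx -35373.0$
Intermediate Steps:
$p{\left(l,r \right)} = 4 l$
$\left(3936 + B\right) \left(\sqrt{\left(67 - -429\right) - 476} + p{\left(44,-32 \right)}\right) = \left(3936 - 4132\right) \left(\sqrt{\left(67 - -429\right) - 476} + 4 \cdot 44\right) = - 196 \left(\sqrt{\left(67 + 429\right) - 476} + 176\right) = - 196 \left(\sqrt{496 - 476} + 176\right) = - 196 \left(\sqrt{20} + 176\right) = - 196 \left(2 \sqrt{5} + 176\right) = - 196 \left(176 + 2 \sqrt{5}\right) = -34496 - 392 \sqrt{5}$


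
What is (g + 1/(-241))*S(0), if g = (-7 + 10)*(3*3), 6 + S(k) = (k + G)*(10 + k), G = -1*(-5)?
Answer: 286264/241 ≈ 1187.8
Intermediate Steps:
G = 5
S(k) = -6 + (5 + k)*(10 + k) (S(k) = -6 + (k + 5)*(10 + k) = -6 + (5 + k)*(10 + k))
g = 27 (g = 3*9 = 27)
(g + 1/(-241))*S(0) = (27 + 1/(-241))*(44 + 0**2 + 15*0) = (27 - 1/241)*(44 + 0 + 0) = (6506/241)*44 = 286264/241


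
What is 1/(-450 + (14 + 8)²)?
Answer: 1/34 ≈ 0.029412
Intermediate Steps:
1/(-450 + (14 + 8)²) = 1/(-450 + 22²) = 1/(-450 + 484) = 1/34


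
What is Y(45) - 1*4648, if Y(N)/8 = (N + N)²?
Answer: 60152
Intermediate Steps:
Y(N) = 32*N² (Y(N) = 8*(N + N)² = 8*(2*N)² = 8*(4*N²) = 32*N²)
Y(45) - 1*4648 = 32*45² - 1*4648 = 32*2025 - 4648 = 64800 - 4648 = 60152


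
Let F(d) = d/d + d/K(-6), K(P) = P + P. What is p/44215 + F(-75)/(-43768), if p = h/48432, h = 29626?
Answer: -3557157653/23431427268960 ≈ -0.00015181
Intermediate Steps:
p = 14813/24216 (p = 29626/48432 = 29626*(1/48432) = 14813/24216 ≈ 0.61170)
K(P) = 2*P
F(d) = 1 - d/12 (F(d) = d/d + d/((2*(-6))) = 1 + d/(-12) = 1 + d*(-1/12) = 1 - d/12)
p/44215 + F(-75)/(-43768) = (14813/24216)/44215 + (1 - 1/12*(-75))/(-43768) = (14813/24216)*(1/44215) + (1 + 25/4)*(-1/43768) = 14813/1070710440 + (29/4)*(-1/43768) = 14813/1070710440 - 29/175072 = -3557157653/23431427268960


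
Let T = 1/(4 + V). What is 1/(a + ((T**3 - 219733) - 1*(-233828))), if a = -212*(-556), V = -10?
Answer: 216/28504871 ≈ 7.5777e-6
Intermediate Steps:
T = -1/6 (T = 1/(4 - 10) = 1/(-6) = -1/6 ≈ -0.16667)
a = 117872
1/(a + ((T**3 - 219733) - 1*(-233828))) = 1/(117872 + (((-1/6)**3 - 219733) - 1*(-233828))) = 1/(117872 + ((-1/216 - 219733) + 233828)) = 1/(117872 + (-47462329/216 + 233828)) = 1/(117872 + 3044519/216) = 1/(28504871/216) = 216/28504871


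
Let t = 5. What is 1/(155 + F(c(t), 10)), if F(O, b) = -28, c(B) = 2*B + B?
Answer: 1/127 ≈ 0.0078740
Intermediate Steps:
c(B) = 3*B
1/(155 + F(c(t), 10)) = 1/(155 - 28) = 1/127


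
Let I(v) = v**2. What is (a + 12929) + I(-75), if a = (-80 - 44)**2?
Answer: 33930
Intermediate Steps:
a = 15376 (a = (-124)**2 = 15376)
(a + 12929) + I(-75) = (15376 + 12929) + (-75)**2 = 28305 + 5625 = 33930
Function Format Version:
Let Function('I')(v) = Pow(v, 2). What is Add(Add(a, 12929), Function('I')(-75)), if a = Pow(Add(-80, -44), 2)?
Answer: 33930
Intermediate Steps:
a = 15376 (a = Pow(-124, 2) = 15376)
Add(Add(a, 12929), Function('I')(-75)) = Add(Add(15376, 12929), Pow(-75, 2)) = Add(28305, 5625) = 33930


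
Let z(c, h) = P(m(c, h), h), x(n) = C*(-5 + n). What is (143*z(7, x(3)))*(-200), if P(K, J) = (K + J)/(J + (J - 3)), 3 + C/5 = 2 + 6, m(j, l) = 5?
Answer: -1287000/103 ≈ -12495.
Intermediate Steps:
C = 25 (C = -15 + 5*(2 + 6) = -15 + 5*8 = -15 + 40 = 25)
x(n) = -125 + 25*n (x(n) = 25*(-5 + n) = -125 + 25*n)
P(K, J) = (J + K)/(-3 + 2*J) (P(K, J) = (J + K)/(J + (-3 + J)) = (J + K)/(-3 + 2*J))
z(c, h) = (5 + h)/(-3 + 2*h) (z(c, h) = (h + 5)/(-3 + 2*h) = (5 + h)/(-3 + 2*h))
(143*z(7, x(3)))*(-200) = (143*((5 + (-125 + 25*3))/(-3 + 2*(-125 + 25*3))))*(-200) = (143*((5 + (-125 + 75))/(-3 + 2*(-125 + 75))))*(-200) = (143*((5 - 50)/(-3 + 2*(-50))))*(-200) = (143*(-45/(-3 - 100)))*(-200) = (143*(-45/(-103)))*(-200) = (143*(-1/103*(-45)))*(-200) = (143*(45/103))*(-200) = (6435/103)*(-200) = -1287000/103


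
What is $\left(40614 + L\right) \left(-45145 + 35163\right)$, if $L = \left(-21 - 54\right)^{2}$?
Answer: $-461557698$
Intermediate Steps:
$L = 5625$ ($L = \left(-75\right)^{2} = 5625$)
$\left(40614 + L\right) \left(-45145 + 35163\right) = \left(40614 + 5625\right) \left(-45145 + 35163\right) = 46239 \left(-9982\right) = -461557698$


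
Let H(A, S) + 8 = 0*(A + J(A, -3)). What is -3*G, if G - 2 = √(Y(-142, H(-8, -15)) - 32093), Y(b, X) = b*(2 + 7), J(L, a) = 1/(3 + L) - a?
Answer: -6 - 3*I*√33371 ≈ -6.0 - 548.03*I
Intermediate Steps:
H(A, S) = -8 (H(A, S) = -8 + 0*(A + (1 - 3*(-3) - 1*A*(-3))/(3 + A)) = -8 + 0*(A + (1 + 9 + 3*A)/(3 + A)) = -8 + 0*(A + (10 + 3*A)/(3 + A)) = -8 + 0 = -8)
Y(b, X) = 9*b (Y(b, X) = b*9 = 9*b)
G = 2 + I*√33371 (G = 2 + √(9*(-142) - 32093) = 2 + √(-1278 - 32093) = 2 + √(-33371) = 2 + I*√33371 ≈ 2.0 + 182.68*I)
-3*G = -3*(2 + I*√33371) = -6 - 3*I*√33371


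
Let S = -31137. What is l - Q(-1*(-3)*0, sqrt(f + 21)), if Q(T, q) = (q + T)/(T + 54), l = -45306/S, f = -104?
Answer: 15102/10379 - I*sqrt(83)/54 ≈ 1.4551 - 0.16871*I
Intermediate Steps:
l = 15102/10379 (l = -45306/(-31137) = -45306*(-1/31137) = 15102/10379 ≈ 1.4551)
Q(T, q) = (T + q)/(54 + T)
l - Q(-1*(-3)*0, sqrt(f + 21)) = 15102/10379 - (-1*(-3)*0 + sqrt(-104 + 21))/(54 - 1*(-3)*0) = 15102/10379 - (3*0 + sqrt(-83))/(54 + 3*0) = 15102/10379 - (0 + I*sqrt(83))/(54 + 0) = 15102/10379 - I*sqrt(83)/54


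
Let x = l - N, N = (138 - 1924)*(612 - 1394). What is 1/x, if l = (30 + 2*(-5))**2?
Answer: -1/1396252 ≈ -7.1620e-7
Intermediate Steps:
N = 1396652 (N = -1786*(-782) = 1396652)
l = 400 (l = (30 - 10)**2 = 20**2 = 400)
x = -1396252 (x = 400 - 1*1396652 = 400 - 1396652 = -1396252)
1/x = 1/(-1396252) = -1/1396252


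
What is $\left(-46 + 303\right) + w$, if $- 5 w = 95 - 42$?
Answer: $\frac{1232}{5} \approx 246.4$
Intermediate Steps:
$w = - \frac{53}{5}$ ($w = - \frac{95 - 42}{5} = \left(- \frac{1}{5}\right) 53 = - \frac{53}{5} \approx -10.6$)
$\left(-46 + 303\right) + w = \left(-46 + 303\right) - \frac{53}{5} = 257 - \frac{53}{5} = \frac{1232}{5}$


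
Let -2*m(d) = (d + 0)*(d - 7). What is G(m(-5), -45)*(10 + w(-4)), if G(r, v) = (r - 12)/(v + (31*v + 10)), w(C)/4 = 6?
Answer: 714/715 ≈ 0.99860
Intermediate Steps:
m(d) = -d*(-7 + d)/2 (m(d) = -(d + 0)*(d - 7)/2 = -d*(-7 + d)/2)
w(C) = 24 (w(C) = 4*6 = 24)
G(r, v) = (-12 + r)/(10 + 32*v) (G(r, v) = (-12 + r)/(v + (10 + 31*v)) = (-12 + r)/(10 + 32*v))
G(m(-5), -45)*(10 + w(-4)) = ((-12 + (½)*(-5)*(7 - 1*(-5)))/(2*(5 + 16*(-45))))*(10 + 24) = ((-12 + (½)*(-5)*(7 + 5))/(2*(5 - 720)))*34 = ((½)*(-12 + (½)*(-5)*12)/(-715))*34 = ((½)*(-1/715)*(-12 - 30))*34 = ((½)*(-1/715)*(-42))*34 = (21/715)*34 = 714/715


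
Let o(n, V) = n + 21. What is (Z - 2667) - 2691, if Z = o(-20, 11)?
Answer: -5357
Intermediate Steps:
o(n, V) = 21 + n
Z = 1 (Z = 21 - 20 = 1)
(Z - 2667) - 2691 = (1 - 2667) - 2691 = -2666 - 2691 = -5357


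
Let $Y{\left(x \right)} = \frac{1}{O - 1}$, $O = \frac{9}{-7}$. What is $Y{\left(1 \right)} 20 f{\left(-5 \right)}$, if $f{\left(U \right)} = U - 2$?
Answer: $\frac{245}{4} \approx 61.25$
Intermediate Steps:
$f{\left(U \right)} = -2 + U$ ($f{\left(U \right)} = U - 2 = -2 + U$)
$O = - \frac{9}{7}$ ($O = 9 \left(- \frac{1}{7}\right) = - \frac{9}{7} \approx -1.2857$)
$Y{\left(x \right)} = - \frac{7}{16}$ ($Y{\left(x \right)} = \frac{1}{- \frac{9}{7} - 1} = \frac{1}{- \frac{16}{7}} = - \frac{7}{16}$)
$Y{\left(1 \right)} 20 f{\left(-5 \right)} = - \frac{7 \cdot 20 \left(-2 - 5\right)}{16} = - \frac{7 \cdot 20 \left(-7\right)}{16} = \left(- \frac{7}{16}\right) \left(-140\right) = \frac{245}{4}$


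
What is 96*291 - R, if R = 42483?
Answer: -14547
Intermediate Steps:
96*291 - R = 96*291 - 1*42483 = 27936 - 42483 = -14547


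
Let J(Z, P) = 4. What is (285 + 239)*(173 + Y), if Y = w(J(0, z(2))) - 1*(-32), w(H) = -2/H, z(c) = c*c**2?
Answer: 107158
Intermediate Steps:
z(c) = c**3
Y = 63/2 (Y = -2/4 - 1*(-32) = -2*1/4 + 32 = -1/2 + 32 = 63/2 ≈ 31.500)
(285 + 239)*(173 + Y) = (285 + 239)*(173 + 63/2) = 524*(409/2) = 107158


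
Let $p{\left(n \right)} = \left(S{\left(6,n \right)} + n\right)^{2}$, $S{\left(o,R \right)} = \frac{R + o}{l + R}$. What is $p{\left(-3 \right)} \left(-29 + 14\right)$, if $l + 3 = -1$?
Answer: $- \frac{8640}{49} \approx -176.33$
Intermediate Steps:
$l = -4$ ($l = -3 - 1 = -4$)
$S{\left(o,R \right)} = \frac{R + o}{-4 + R}$
$p{\left(n \right)} = \left(n + \frac{6 + n}{-4 + n}\right)^{2}$ ($p{\left(n \right)} = \left(\frac{n + 6}{-4 + n} + n\right)^{2} = \left(\frac{6 + n}{-4 + n} + n\right)^{2} = \left(n + \frac{6 + n}{-4 + n}\right)^{2}$)
$p{\left(-3 \right)} \left(-29 + 14\right) = \frac{\left(6 - 3 - 3 \left(-4 - 3\right)\right)^{2}}{\left(-4 - 3\right)^{2}} \left(-29 + 14\right) = \frac{\left(6 - 3 - -21\right)^{2}}{49} \left(-15\right) = \frac{\left(6 - 3 + 21\right)^{2}}{49} \left(-15\right) = \frac{24^{2}}{49} \left(-15\right) = \frac{1}{49} \cdot 576 \left(-15\right) = \frac{576}{49} \left(-15\right) = - \frac{8640}{49}$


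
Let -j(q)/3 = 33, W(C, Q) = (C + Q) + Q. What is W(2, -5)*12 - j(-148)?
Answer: 3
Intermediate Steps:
W(C, Q) = C + 2*Q
j(q) = -99 (j(q) = -3*33 = -99)
W(2, -5)*12 - j(-148) = (2 + 2*(-5))*12 - 1*(-99) = (2 - 10)*12 + 99 = -8*12 + 99 = -96 + 99 = 3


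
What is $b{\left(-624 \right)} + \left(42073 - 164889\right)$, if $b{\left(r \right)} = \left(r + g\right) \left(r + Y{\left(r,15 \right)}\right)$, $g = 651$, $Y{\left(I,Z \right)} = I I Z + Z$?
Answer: $157558021$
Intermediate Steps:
$Y{\left(I,Z \right)} = Z + Z I^{2}$ ($Y{\left(I,Z \right)} = I^{2} Z + Z = Z I^{2} + Z = Z + Z I^{2}$)
$b{\left(r \right)} = \left(651 + r\right) \left(15 + r + 15 r^{2}\right)$ ($b{\left(r \right)} = \left(r + 651\right) \left(r + 15 \left(1 + r^{2}\right)\right) = \left(651 + r\right) \left(r + \left(15 + 15 r^{2}\right)\right) = \left(651 + r\right) \left(15 + r + 15 r^{2}\right)$)
$b{\left(-624 \right)} + \left(42073 - 164889\right) = \left(9765 + 15 \left(-624\right)^{3} + 666 \left(-624\right) + 9766 \left(-624\right)^{2}\right) + \left(42073 - 164889\right) = \left(9765 + 15 \left(-242970624\right) - 415584 + 9766 \cdot 389376\right) - 122816 = \left(9765 - 3644559360 - 415584 + 3802646016\right) - 122816 = 157680837 - 122816 = 157558021$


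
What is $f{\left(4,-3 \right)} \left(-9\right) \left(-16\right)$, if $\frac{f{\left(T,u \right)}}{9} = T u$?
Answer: $-15552$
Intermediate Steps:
$f{\left(T,u \right)} = 9 T u$
$f{\left(4,-3 \right)} \left(-9\right) \left(-16\right) = 9 \cdot 4 \left(-3\right) \left(-9\right) \left(-16\right) = \left(-108\right) \left(-9\right) \left(-16\right) = 972 \left(-16\right) = -15552$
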